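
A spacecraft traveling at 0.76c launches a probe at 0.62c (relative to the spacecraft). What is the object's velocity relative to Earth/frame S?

u = (u' + v)/(1 + u'v/c²)
Numerator: 0.62 + 0.76 = 1.38
Denominator: 1 + 0.4712 = 1.4712
u = 1.38/1.4712 = 0.9380c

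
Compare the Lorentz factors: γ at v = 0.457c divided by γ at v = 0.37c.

γ₁ = 1/√(1 - 0.457²) = 1.12427
γ₂ = 1/√(1 - 0.37²) = 1.07639
γ₁/γ₂ = 1.12427/1.07639 = 1.044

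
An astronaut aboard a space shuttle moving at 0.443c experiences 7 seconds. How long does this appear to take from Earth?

Proper time Δt₀ = 7 seconds
γ = 1/√(1 - 0.443²) = 1.1154
Δt = γΔt₀ = 1.1154 × 7 = 7.808 seconds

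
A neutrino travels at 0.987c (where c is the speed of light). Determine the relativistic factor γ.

v/c = 0.987, so (v/c)² = 0.974169
1 - (v/c)² = 0.025831
γ = 1/√(0.025831) = 6.222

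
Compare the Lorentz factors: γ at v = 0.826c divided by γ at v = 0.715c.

γ₁ = 1/√(1 - 0.826²) = 1.7741
γ₂ = 1/√(1 - 0.715²) = 1.4304
γ₁/γ₂ = 1.7741/1.4304 = 1.240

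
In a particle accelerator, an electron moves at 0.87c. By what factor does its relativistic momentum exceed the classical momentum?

p_rel = γmv, p_class = mv
Ratio = γ = 1/√(1 - 0.87²)
= 1/√(0.2431) = 2.028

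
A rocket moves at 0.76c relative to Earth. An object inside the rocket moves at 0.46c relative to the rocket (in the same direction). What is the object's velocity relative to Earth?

u = (u' + v)/(1 + u'v/c²)
Numerator: 0.46 + 0.76 = 1.22
Denominator: 1 + 0.3496 = 1.3496
u = 1.22/1.3496 = 0.9040c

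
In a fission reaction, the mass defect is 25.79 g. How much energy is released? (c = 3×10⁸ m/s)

Convert mass defect: Δm = 25.79 g = 0.02579 kg
E = Δm·c² = 0.02579 × (3×10⁸)²
= 0.02579 × 9×10¹⁶ = 2.321×10¹⁵ J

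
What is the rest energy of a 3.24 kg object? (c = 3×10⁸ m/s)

c² = (3×10⁸)² = 9.000×10¹⁶ m²/s²
E₀ = mc² = 3.24 × 9.000×10¹⁶ = 2.916×10¹⁷ J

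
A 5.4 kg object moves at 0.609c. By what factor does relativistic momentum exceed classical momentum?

p_rel = γmv, p_class = mv
Ratio = γ = 1/√(1 - 0.609²) = 1.261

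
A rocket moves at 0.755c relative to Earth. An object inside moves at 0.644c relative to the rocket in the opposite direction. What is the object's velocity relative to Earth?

Object's velocity in rocket frame is u' = -0.644c
u = (u' + v)/(1 + u'v/c²) = (v - 0.644)/(1 - 0.644·v/c²)
Numerator: 0.755 - 0.644 = 0.111
Denominator: 1 - 0.48622 = 0.51378
u = 0.111/0.51378 = 0.2160c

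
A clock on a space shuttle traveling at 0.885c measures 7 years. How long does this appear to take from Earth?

Proper time Δt₀ = 7 years
γ = 1/√(1 - 0.885²) = 2.1478
Δt = γΔt₀ = 2.1478 × 7 = 15.03 years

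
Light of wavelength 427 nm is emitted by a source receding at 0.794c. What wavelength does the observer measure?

β = 0.794
Wavelength Doppler factor = √(1.794/0.206) = √(8.709) = 2.951
λ_obs = 427 × 2.951 = 1260 nm (redshift)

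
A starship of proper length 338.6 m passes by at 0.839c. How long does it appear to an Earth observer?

Proper length L₀ = 338.6 m
γ = 1/√(1 - 0.839²) = 1.838
L = L₀/γ = 338.6/1.838 = 184.2 m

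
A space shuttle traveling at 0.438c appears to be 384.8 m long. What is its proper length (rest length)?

Contracted length L = 384.8 m
γ = 1/√(1 - 0.438²) = 1.11238
L₀ = γL = 1.11238 × 384.8 = 428.0 m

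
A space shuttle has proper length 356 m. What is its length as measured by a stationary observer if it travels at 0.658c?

Proper length L₀ = 356 m
γ = 1/√(1 - 0.658²) = 1.328
L = L₀/γ = 356/1.328 = 268.1 m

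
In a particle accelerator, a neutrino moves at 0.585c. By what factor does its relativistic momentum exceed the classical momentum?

p_rel = γmv, p_class = mv
Ratio = γ = 1/√(1 - 0.585²)
= 1/√(0.657775) = 1.233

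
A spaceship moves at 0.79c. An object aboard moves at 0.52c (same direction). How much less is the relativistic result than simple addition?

Classical: u' + v = 0.52 + 0.79 = 1.31c
Relativistic: u = (0.52 + 0.79)/(1 + 0.4108) = 1.31/1.4108 = 0.9286c
Difference: 1.31 - 0.9286 = 0.3814c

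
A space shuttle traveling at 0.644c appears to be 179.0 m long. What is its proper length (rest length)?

Contracted length L = 179.0 m
γ = 1/√(1 - 0.644²) = 1.307
L₀ = γL = 1.307 × 179.0 = 234.0 m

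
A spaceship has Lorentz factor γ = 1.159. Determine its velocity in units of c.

From γ = 1/√(1 - v²/c²):
1/γ² = 1/1.159² = 0.74445
v²/c² = 1 - 0.74445 = 0.25555
v/c = √(0.25555) = 0.5055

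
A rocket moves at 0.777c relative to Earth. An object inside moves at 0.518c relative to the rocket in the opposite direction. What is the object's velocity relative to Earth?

Object's velocity in rocket frame is u' = -0.518c
u = (u' + v)/(1 + u'v/c²) = (v - 0.518)/(1 - 0.518·v/c²)
Numerator: 0.777 - 0.518 = 0.259
Denominator: 1 - 0.402486 = 0.597514
u = 0.259/0.597514 = 0.4335c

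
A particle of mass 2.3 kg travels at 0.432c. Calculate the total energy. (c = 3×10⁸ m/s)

γ = 1/√(1 - 0.432²) = 1.1088
mc² = 2.3 × (3×10⁸)² = 2.070×10¹⁷ J
E = γmc² = 1.1088 × 2.070×10¹⁷ = 2.295×10¹⁷ J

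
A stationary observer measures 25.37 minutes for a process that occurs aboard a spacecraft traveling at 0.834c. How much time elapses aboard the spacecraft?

Dilated time Δt = 25.37 minutes
γ = 1/√(1 - 0.834²) = 1.812
Δt₀ = Δt/γ = 25.37/1.812 = 14.00 minutes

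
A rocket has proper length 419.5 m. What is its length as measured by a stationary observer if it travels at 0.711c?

Proper length L₀ = 419.5 m
γ = 1/√(1 - 0.711²) = 1.422
L = L₀/γ = 419.5/1.422 = 295.0 m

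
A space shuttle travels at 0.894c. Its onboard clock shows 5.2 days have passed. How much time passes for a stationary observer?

Proper time Δt₀ = 5.2 days
γ = 1/√(1 - 0.894²) = 2.232
Δt = γΔt₀ = 2.232 × 5.2 = 11.61 days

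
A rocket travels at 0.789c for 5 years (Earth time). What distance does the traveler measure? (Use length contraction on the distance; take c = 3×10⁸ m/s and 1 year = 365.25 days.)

Earth distance: d = v × t = 0.789c × 5 yr = 3.7348×10¹⁶ m
γ = 1.6276
d' = d/γ = 3.7348×10¹⁶/1.6276 = 2.295×10¹⁶ m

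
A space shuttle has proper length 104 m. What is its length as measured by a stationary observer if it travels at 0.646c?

Proper length L₀ = 104 m
γ = 1/√(1 - 0.646²) = 1.310
L = L₀/γ = 104/1.310 = 79.39 m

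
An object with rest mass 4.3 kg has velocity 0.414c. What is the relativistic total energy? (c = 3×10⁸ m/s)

γ = 1/√(1 - 0.414²) = 1.09857
mc² = 4.3 × (3×10⁸)² = 3.870×10¹⁷ J
E = γmc² = 1.09857 × 3.870×10¹⁷ = 4.251×10¹⁷ J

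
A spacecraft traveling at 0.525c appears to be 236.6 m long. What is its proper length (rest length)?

Contracted length L = 236.6 m
γ = 1/√(1 - 0.525²) = 1.175
L₀ = γL = 1.175 × 236.6 = 278.0 m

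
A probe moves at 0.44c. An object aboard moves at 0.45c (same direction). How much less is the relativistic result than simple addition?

Classical: u' + v = 0.45 + 0.44 = 0.89c
Relativistic: u = (0.45 + 0.44)/(1 + 0.198) = 0.89/1.198 = 0.7429c
Difference: 0.89 - 0.7429 = 0.1471c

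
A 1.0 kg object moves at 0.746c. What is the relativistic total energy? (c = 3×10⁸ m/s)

γ = 1/√(1 - 0.746²) = 1.5016
mc² = 1.0 × (3×10⁸)² = 9.000×10¹⁶ J
E = γmc² = 1.5016 × 9.000×10¹⁶ = 1.351×10¹⁷ J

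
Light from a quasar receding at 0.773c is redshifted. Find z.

β = 0.773
(1+β)/(1-β) = 1.773/0.227 = 7.811
√(7.811) = 2.795
z = 2.795 - 1 = 1.795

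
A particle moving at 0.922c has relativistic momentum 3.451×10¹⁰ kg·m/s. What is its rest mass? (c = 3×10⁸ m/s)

γ = 1/√(1 - 0.922²) = 2.5827
v = 0.922 × 3×10⁸ = 2.766×10⁸ m/s
m = p/(γv) = 3.451×10¹⁰/(2.5827 × 2.766×10⁸) = 48.31 kg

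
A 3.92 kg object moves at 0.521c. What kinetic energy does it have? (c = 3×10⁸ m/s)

γ = 1/√(1 - 0.521²) = 1.17157
γ - 1 = 0.17157
KE = (γ-1)mc² = 0.17157 × 3.92 × (3×10⁸)² = 6.053×10¹⁶ J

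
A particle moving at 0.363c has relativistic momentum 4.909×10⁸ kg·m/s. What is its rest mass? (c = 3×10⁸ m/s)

γ = 1/√(1 - 0.363²) = 1.0732
v = 0.363 × 3×10⁸ = 1.089×10⁸ m/s
m = p/(γv) = 4.909×10⁸/(1.0732 × 1.089×10⁸) = 4.200 kg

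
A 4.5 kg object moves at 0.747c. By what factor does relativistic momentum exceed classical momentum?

p_rel = γmv, p_class = mv
Ratio = γ = 1/√(1 - 0.747²) = 1.504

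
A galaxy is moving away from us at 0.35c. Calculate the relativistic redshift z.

β = 0.35
(1+β)/(1-β) = 1.35/0.65 = 2.077
√(2.077) = 1.4412
z = 1.4412 - 1 = 0.4412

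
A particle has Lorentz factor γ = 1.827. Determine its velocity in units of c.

From γ = 1/√(1 - v²/c²):
1/γ² = 1/1.827² = 0.2996
v²/c² = 1 - 0.2996 = 0.7004
v/c = √(0.7004) = 0.8369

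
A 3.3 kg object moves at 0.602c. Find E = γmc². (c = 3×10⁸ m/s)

γ = 1/√(1 - 0.602²) = 1.25235
mc² = 3.3 × (3×10⁸)² = 2.970×10¹⁷ J
E = γmc² = 1.25235 × 2.970×10¹⁷ = 3.719×10¹⁷ J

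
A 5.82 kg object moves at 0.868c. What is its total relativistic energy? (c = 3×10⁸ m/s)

γ = 1/√(1 - 0.868²) = 2.014
mc² = 5.82 × (3×10⁸)² = 5.238×10¹⁷ J
E = γmc² = 2.014 × 5.238×10¹⁷ = 1.055×10¹⁸ J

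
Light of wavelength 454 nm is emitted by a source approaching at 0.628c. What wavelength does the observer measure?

β = 0.628
Wavelength Doppler factor = √(0.372/1.628) = √(0.2285) = 0.4780
λ_obs = 454 × 0.4780 = 217.0 nm (blueshift)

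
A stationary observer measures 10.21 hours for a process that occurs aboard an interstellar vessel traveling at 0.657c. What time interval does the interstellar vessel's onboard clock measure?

Dilated time Δt = 10.21 hours
γ = 1/√(1 - 0.657²) = 1.3265
Δt₀ = Δt/γ = 10.21/1.3265 = 7.697 hours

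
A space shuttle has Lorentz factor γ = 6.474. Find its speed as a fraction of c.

From γ = 1/√(1 - v²/c²):
1/γ² = 1/6.474² = 0.02386
v²/c² = 1 - 0.02386 = 0.9761
v/c = √(0.9761) = 0.9880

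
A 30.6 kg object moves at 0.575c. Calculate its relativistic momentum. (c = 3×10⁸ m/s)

γ = 1/√(1 - 0.575²) = 1.2223
v = 0.575 × 3×10⁸ = 1.725×10⁸ m/s
p = γmv = 1.2223 × 30.6 × 1.725×10⁸ = 6.452×10⁹ kg·m/s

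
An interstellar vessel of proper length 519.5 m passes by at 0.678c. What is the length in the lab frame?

Proper length L₀ = 519.5 m
γ = 1/√(1 - 0.678²) = 1.3604
L = L₀/γ = 519.5/1.3604 = 381.9 m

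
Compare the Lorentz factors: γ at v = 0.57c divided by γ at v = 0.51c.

γ₁ = 1/√(1 - 0.57²) = 1.2171
γ₂ = 1/√(1 - 0.51²) = 1.1626
γ₁/γ₂ = 1.2171/1.1626 = 1.047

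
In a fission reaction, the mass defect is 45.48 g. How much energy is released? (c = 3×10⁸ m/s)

Convert mass defect: Δm = 45.48 g = 0.04548 kg
E = Δm·c² = 0.04548 × (3×10⁸)²
= 0.04548 × 9×10¹⁶ = 4.093×10¹⁵ J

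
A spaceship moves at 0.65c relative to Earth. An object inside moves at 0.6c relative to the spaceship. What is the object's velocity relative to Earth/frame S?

u = (u' + v)/(1 + u'v/c²)
Numerator: 0.6 + 0.65 = 1.25
Denominator: 1 + 0.39 = 1.39
u = 1.25/1.39 = 0.8993c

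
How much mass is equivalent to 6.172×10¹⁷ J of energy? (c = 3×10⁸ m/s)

From E = mc², we get m = E/c²
c² = (3×10⁸)² = 9×10¹⁶ m²/s²
m = 6.172×10¹⁷ / 9×10¹⁶ = 6.858 kg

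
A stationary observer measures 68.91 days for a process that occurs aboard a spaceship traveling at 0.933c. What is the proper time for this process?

Dilated time Δt = 68.91 days
γ = 1/√(1 - 0.933²) = 2.779
Δt₀ = Δt/γ = 68.91/2.779 = 24.80 days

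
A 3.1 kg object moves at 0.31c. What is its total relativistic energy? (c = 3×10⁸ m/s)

γ = 1/√(1 - 0.31²) = 1.052
mc² = 3.1 × (3×10⁸)² = 2.790×10¹⁷ J
E = γmc² = 1.052 × 2.790×10¹⁷ = 2.935×10¹⁷ J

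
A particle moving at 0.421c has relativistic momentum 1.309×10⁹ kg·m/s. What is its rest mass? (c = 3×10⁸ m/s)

γ = 1/√(1 - 0.421²) = 1.1025
v = 0.421 × 3×10⁸ = 1.263×10⁸ m/s
m = p/(γv) = 1.309×10⁹/(1.1025 × 1.263×10⁸) = 9.401 kg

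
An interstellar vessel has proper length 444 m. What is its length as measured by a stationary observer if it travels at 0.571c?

Proper length L₀ = 444 m
γ = 1/√(1 - 0.571²) = 1.218
L = L₀/γ = 444/1.218 = 364.5 m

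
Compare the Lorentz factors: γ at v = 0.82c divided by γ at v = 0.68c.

γ₁ = 1/√(1 - 0.82²) = 1.747
γ₂ = 1/√(1 - 0.68²) = 1.364
γ₁/γ₂ = 1.747/1.364 = 1.281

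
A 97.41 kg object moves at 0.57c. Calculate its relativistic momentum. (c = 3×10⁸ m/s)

γ = 1/√(1 - 0.57²) = 1.217
v = 0.57 × 3×10⁸ = 1.710×10⁸ m/s
p = γmv = 1.217 × 97.41 × 1.710×10⁸ = 2.027×10¹⁰ kg·m/s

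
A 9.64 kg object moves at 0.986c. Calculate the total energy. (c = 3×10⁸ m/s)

γ = 1/√(1 - 0.986²) = 5.997
mc² = 9.64 × (3×10⁸)² = 8.676×10¹⁷ J
E = γmc² = 5.997 × 8.676×10¹⁷ = 5.203×10¹⁸ J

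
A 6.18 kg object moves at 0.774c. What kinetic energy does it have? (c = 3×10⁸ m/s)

γ = 1/√(1 - 0.774²) = 1.5793
γ - 1 = 0.5793
KE = (γ-1)mc² = 0.5793 × 6.18 × (3×10⁸)² = 3.222×10¹⁷ J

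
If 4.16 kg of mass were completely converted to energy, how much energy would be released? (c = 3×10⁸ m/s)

Using E = mc²:
c² = (3×10⁸)² = 9×10¹⁶ m²/s²
E = 4.16 × 9×10¹⁶ = 3.744×10¹⁷ J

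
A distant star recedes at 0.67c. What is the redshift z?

β = 0.67
(1+β)/(1-β) = 1.67/0.33 = 5.061
√(5.061) = 2.250
z = 2.250 - 1 = 1.250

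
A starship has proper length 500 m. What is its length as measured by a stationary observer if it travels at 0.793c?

Proper length L₀ = 500 m
γ = 1/√(1 - 0.793²) = 1.6414
L = L₀/γ = 500/1.6414 = 304.6 m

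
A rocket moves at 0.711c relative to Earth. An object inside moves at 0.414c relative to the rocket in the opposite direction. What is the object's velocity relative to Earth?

Object's velocity in rocket frame is u' = -0.414c
u = (u' + v)/(1 + u'v/c²) = (v - 0.414)/(1 - 0.414·v/c²)
Numerator: 0.711 - 0.414 = 0.297
Denominator: 1 - 0.294354 = 0.705646
u = 0.297/0.705646 = 0.4209c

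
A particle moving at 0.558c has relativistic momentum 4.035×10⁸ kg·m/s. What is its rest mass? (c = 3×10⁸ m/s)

γ = 1/√(1 - 0.558²) = 1.205
v = 0.558 × 3×10⁸ = 1.674×10⁸ m/s
m = p/(γv) = 4.035×10⁸/(1.205 × 1.674×10⁸) = 2.000 kg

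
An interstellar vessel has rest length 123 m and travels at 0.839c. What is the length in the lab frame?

Proper length L₀ = 123 m
γ = 1/√(1 - 0.839²) = 1.8378
L = L₀/γ = 123/1.8378 = 66.93 m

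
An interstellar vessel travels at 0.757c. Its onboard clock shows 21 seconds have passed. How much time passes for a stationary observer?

Proper time Δt₀ = 21 seconds
γ = 1/√(1 - 0.757²) = 1.5304
Δt = γΔt₀ = 1.5304 × 21 = 32.14 seconds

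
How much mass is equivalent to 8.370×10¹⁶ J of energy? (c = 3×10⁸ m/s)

From E = mc², we get m = E/c²
c² = (3×10⁸)² = 9×10¹⁶ m²/s²
m = 8.370×10¹⁶ / 9×10¹⁶ = 0.9300 kg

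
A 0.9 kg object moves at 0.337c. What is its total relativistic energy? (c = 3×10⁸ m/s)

γ = 1/√(1 - 0.337²) = 1.0621
mc² = 0.9 × (3×10⁸)² = 8.100×10¹⁶ J
E = γmc² = 1.0621 × 8.100×10¹⁶ = 8.603×10¹⁶ J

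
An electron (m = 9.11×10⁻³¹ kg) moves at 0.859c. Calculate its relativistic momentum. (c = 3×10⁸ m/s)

γ = 1/√(1 - 0.859²) = 1.953
v = 0.859 × 3×10⁸ = 2.577×10⁸ m/s
p = γmv = 1.953 × 9.11×10⁻³¹ × 2.577×10⁸ = 4.585×10⁻²² kg·m/s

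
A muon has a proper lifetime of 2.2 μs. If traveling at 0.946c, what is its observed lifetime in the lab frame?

Proper lifetime τ₀ = 2.2 μs
γ = 1/√(1 - 0.946²) = 3.085
τ = γτ₀ = 3.085 × 2.2 μs = 6.787 μs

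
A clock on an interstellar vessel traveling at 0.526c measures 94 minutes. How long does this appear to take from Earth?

Proper time Δt₀ = 94 minutes
γ = 1/√(1 - 0.526²) = 1.176
Δt = γΔt₀ = 1.176 × 94 = 110.5 minutes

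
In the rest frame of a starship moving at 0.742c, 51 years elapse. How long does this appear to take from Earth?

Proper time Δt₀ = 51 years
γ = 1/√(1 - 0.742²) = 1.4916
Δt = γΔt₀ = 1.4916 × 51 = 76.07 years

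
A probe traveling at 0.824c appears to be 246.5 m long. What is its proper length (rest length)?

Contracted length L = 246.5 m
γ = 1/√(1 - 0.824²) = 1.765
L₀ = γL = 1.765 × 246.5 = 435.1 m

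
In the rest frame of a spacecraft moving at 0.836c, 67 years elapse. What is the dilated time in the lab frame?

Proper time Δt₀ = 67 years
γ = 1/√(1 - 0.836²) = 1.822
Δt = γΔt₀ = 1.822 × 67 = 122.1 years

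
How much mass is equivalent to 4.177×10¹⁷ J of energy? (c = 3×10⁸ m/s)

From E = mc², we get m = E/c²
c² = (3×10⁸)² = 9×10¹⁶ m²/s²
m = 4.177×10¹⁷ / 9×10¹⁶ = 4.641 kg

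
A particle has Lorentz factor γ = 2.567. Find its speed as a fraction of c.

From γ = 1/√(1 - v²/c²):
1/γ² = 1/2.567² = 0.1518
v²/c² = 1 - 0.1518 = 0.8482
v/c = √(0.8482) = 0.9210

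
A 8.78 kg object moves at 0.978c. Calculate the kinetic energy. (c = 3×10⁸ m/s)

γ = 1/√(1 - 0.978²) = 4.794
γ - 1 = 3.794
KE = (γ-1)mc² = 3.794 × 8.78 × (3×10⁸)² = 2.998×10¹⁸ J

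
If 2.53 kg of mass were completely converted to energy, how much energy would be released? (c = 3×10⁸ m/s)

Using E = mc²:
c² = (3×10⁸)² = 9×10¹⁶ m²/s²
E = 2.53 × 9×10¹⁶ = 2.277×10¹⁷ J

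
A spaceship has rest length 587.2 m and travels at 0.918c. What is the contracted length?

Proper length L₀ = 587.2 m
γ = 1/√(1 - 0.918²) = 2.5216
L = L₀/γ = 587.2/2.5216 = 232.9 m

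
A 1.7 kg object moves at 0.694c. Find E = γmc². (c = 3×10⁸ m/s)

γ = 1/√(1 - 0.694²) = 1.389
mc² = 1.7 × (3×10⁸)² = 1.530×10¹⁷ J
E = γmc² = 1.389 × 1.530×10¹⁷ = 2.125×10¹⁷ J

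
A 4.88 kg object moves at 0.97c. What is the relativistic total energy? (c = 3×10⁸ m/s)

γ = 1/√(1 - 0.97²) = 4.1135
mc² = 4.88 × (3×10⁸)² = 4.392×10¹⁷ J
E = γmc² = 4.1135 × 4.392×10¹⁷ = 1.807×10¹⁸ J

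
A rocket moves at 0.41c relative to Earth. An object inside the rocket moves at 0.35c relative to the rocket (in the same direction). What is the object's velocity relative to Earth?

u = (u' + v)/(1 + u'v/c²)
Numerator: 0.35 + 0.41 = 0.76
Denominator: 1 + 0.1435 = 1.1435
u = 0.76/1.1435 = 0.6646c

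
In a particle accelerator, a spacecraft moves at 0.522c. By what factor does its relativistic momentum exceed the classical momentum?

p_rel = γmv, p_class = mv
Ratio = γ = 1/√(1 - 0.522²)
= 1/√(0.727516) = 1.172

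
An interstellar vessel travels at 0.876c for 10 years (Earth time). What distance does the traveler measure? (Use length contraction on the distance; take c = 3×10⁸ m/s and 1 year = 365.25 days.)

Earth distance: d = v × t = 0.876c × 10 yr = 8.293×10¹⁶ m
γ = 2.073
d' = d/γ = 8.293×10¹⁶/2.073 = 4.000×10¹⁶ m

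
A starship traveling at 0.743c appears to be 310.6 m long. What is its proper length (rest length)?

Contracted length L = 310.6 m
γ = 1/√(1 - 0.743²) = 1.4941
L₀ = γL = 1.4941 × 310.6 = 464.1 m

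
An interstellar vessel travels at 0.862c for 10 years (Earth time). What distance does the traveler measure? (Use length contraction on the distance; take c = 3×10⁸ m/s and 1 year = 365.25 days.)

Earth distance: d = v × t = 0.862c × 10 yr = 8.1608×10¹⁶ m
γ = 1.9727
d' = d/γ = 8.1608×10¹⁶/1.9727 = 4.137×10¹⁶ m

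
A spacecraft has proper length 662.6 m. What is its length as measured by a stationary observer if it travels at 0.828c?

Proper length L₀ = 662.6 m
γ = 1/√(1 - 0.828²) = 1.7834
L = L₀/γ = 662.6/1.7834 = 371.5 m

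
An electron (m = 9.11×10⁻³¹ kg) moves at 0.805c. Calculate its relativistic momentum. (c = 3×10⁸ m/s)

γ = 1/√(1 - 0.805²) = 1.6856
v = 0.805 × 3×10⁸ = 2.415×10⁸ m/s
p = γmv = 1.6856 × 9.11×10⁻³¹ × 2.415×10⁸ = 3.708×10⁻²² kg·m/s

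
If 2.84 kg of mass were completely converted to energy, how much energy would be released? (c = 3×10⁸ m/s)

Using E = mc²:
c² = (3×10⁸)² = 9×10¹⁶ m²/s²
E = 2.84 × 9×10¹⁶ = 2.556×10¹⁷ J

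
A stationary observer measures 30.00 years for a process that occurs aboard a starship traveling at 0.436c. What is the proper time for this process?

Dilated time Δt = 30.00 years
γ = 1/√(1 - 0.436²) = 1.111
Δt₀ = Δt/γ = 30.00/1.111 = 27.00 years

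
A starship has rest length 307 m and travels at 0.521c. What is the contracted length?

Proper length L₀ = 307 m
γ = 1/√(1 - 0.521²) = 1.1716
L = L₀/γ = 307/1.1716 = 262.0 m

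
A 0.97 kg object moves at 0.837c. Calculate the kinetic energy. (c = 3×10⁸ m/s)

γ = 1/√(1 - 0.837²) = 1.8275
γ - 1 = 0.8275
KE = (γ-1)mc² = 0.8275 × 0.97 × (3×10⁸)² = 7.224×10¹⁶ J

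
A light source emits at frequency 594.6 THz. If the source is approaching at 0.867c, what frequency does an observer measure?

β = v/c = 0.867
(1+β)/(1-β) = 1.867/0.133 = 14.04
Doppler factor = √(14.04) = 3.747
f_obs = 594.6 × 3.747 = 2228 THz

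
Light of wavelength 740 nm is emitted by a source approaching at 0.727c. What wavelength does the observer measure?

β = 0.727
Wavelength Doppler factor = √(0.273/1.727) = √(0.1581) = 0.3976
λ_obs = 740 × 0.3976 = 294.2 nm (blueshift)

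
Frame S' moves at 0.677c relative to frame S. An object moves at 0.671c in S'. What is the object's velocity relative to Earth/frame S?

u = (u' + v)/(1 + u'v/c²)
Numerator: 0.671 + 0.677 = 1.348
Denominator: 1 + 0.454267 = 1.454267
u = 1.348/1.454267 = 0.9269c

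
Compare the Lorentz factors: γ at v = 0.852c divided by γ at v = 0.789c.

γ₁ = 1/√(1 - 0.852²) = 1.9101
γ₂ = 1/√(1 - 0.789²) = 1.6276
γ₁/γ₂ = 1.9101/1.6276 = 1.174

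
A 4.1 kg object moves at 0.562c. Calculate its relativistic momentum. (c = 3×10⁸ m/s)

γ = 1/√(1 - 0.562²) = 1.209
v = 0.562 × 3×10⁸ = 1.686×10⁸ m/s
p = γmv = 1.209 × 4.1 × 1.686×10⁸ = 8.357×10⁸ kg·m/s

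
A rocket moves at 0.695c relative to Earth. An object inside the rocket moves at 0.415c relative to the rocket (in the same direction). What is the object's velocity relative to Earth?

u = (u' + v)/(1 + u'v/c²)
Numerator: 0.415 + 0.695 = 1.11
Denominator: 1 + 0.288425 = 1.288425
u = 1.11/1.288425 = 0.8615c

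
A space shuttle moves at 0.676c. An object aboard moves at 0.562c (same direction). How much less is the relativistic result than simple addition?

Classical: u' + v = 0.562 + 0.676 = 1.238c
Relativistic: u = (0.562 + 0.676)/(1 + 0.379912) = 1.238/1.379912 = 0.8972c
Difference: 1.238 - 0.8972 = 0.3408c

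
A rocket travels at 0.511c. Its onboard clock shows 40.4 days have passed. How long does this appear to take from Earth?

Proper time Δt₀ = 40.4 days
γ = 1/√(1 - 0.511²) = 1.1634
Δt = γΔt₀ = 1.1634 × 40.4 = 47.00 days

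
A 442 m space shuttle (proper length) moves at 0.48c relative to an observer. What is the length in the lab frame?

Proper length L₀ = 442 m
γ = 1/√(1 - 0.48²) = 1.1399
L = L₀/γ = 442/1.1399 = 387.8 m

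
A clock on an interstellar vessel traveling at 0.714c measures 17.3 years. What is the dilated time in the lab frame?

Proper time Δt₀ = 17.3 years
γ = 1/√(1 - 0.714²) = 1.4283
Δt = γΔt₀ = 1.4283 × 17.3 = 24.71 years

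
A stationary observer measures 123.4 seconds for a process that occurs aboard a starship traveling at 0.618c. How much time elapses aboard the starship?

Dilated time Δt = 123.4 seconds
γ = 1/√(1 - 0.618²) = 1.272
Δt₀ = Δt/γ = 123.4/1.272 = 97.01 seconds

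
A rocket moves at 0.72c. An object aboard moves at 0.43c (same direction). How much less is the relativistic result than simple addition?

Classical: u' + v = 0.43 + 0.72 = 1.15c
Relativistic: u = (0.43 + 0.72)/(1 + 0.3096) = 1.15/1.3096 = 0.8781c
Difference: 1.15 - 0.8781 = 0.2719c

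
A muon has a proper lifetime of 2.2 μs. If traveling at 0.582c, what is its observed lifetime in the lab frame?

Proper lifetime τ₀ = 2.2 μs
γ = 1/√(1 - 0.582²) = 1.2297
τ = γτ₀ = 1.2297 × 2.2 μs = 2.705 μs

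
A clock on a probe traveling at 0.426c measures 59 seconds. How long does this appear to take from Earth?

Proper time Δt₀ = 59 seconds
γ = 1/√(1 - 0.426²) = 1.1053
Δt = γΔt₀ = 1.1053 × 59 = 65.21 seconds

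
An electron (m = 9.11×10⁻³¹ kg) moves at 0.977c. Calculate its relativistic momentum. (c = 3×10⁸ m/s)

γ = 1/√(1 - 0.977²) = 4.690
v = 0.977 × 3×10⁸ = 2.931×10⁸ m/s
p = γmv = 4.690 × 9.11×10⁻³¹ × 2.931×10⁸ = 1.252×10⁻²¹ kg·m/s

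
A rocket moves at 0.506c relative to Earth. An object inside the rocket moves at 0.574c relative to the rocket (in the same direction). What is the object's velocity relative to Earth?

u = (u' + v)/(1 + u'v/c²)
Numerator: 0.574 + 0.506 = 1.08
Denominator: 1 + 0.290444 = 1.290444
u = 1.08/1.290444 = 0.8369c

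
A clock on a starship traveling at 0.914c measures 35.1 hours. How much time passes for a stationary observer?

Proper time Δt₀ = 35.1 hours
γ = 1/√(1 - 0.914²) = 2.4648
Δt = γΔt₀ = 2.4648 × 35.1 = 86.51 hours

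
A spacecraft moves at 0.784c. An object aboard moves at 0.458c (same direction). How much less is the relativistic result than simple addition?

Classical: u' + v = 0.458 + 0.784 = 1.242c
Relativistic: u = (0.458 + 0.784)/(1 + 0.359072) = 1.242/1.359072 = 0.9139c
Difference: 1.242 - 0.9139 = 0.3281c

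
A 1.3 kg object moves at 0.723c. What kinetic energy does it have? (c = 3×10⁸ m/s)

γ = 1/√(1 - 0.723²) = 1.4475
γ - 1 = 0.4475
KE = (γ-1)mc² = 0.4475 × 1.3 × (3×10⁸)² = 5.236×10¹⁶ J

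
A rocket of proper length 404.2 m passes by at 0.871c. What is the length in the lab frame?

Proper length L₀ = 404.2 m
γ = 1/√(1 - 0.871²) = 2.035
L = L₀/γ = 404.2/2.035 = 198.6 m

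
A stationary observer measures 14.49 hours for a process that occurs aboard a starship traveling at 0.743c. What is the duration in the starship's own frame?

Dilated time Δt = 14.49 hours
γ = 1/√(1 - 0.743²) = 1.4941
Δt₀ = Δt/γ = 14.49/1.4941 = 9.698 hours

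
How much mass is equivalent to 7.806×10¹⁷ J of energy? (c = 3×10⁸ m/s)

From E = mc², we get m = E/c²
c² = (3×10⁸)² = 9×10¹⁶ m²/s²
m = 7.806×10¹⁷ / 9×10¹⁶ = 8.673 kg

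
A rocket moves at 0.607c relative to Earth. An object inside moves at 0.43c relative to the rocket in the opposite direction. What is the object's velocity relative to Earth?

Object's velocity in rocket frame is u' = -0.43c
u = (u' + v)/(1 + u'v/c²) = (v - 0.43)/(1 - 0.43·v/c²)
Numerator: 0.607 - 0.43 = 0.177
Denominator: 1 - 0.26101 = 0.73899
u = 0.177/0.73899 = 0.2395c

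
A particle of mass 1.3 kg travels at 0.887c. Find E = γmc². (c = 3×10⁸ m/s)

γ = 1/√(1 - 0.887²) = 2.166
mc² = 1.3 × (3×10⁸)² = 1.170×10¹⁷ J
E = γmc² = 2.166 × 1.170×10¹⁷ = 2.534×10¹⁷ J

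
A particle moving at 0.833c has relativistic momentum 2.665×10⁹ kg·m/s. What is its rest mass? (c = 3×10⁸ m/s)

γ = 1/√(1 - 0.833²) = 1.8074
v = 0.833 × 3×10⁸ = 2.499×10⁸ m/s
m = p/(γv) = 2.665×10⁹/(1.8074 × 2.499×10⁸) = 5.900 kg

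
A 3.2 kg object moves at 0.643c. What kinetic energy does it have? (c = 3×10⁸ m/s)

γ = 1/√(1 - 0.643²) = 1.3057
γ - 1 = 0.3057
KE = (γ-1)mc² = 0.3057 × 3.2 × (3×10⁸)² = 8.804×10¹⁶ J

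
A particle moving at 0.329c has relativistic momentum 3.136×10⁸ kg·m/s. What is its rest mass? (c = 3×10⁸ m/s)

γ = 1/√(1 - 0.329²) = 1.059
v = 0.329 × 3×10⁸ = 9.870×10⁷ m/s
m = p/(γv) = 3.136×10⁸/(1.059 × 9.870×10⁷) = 3.000 kg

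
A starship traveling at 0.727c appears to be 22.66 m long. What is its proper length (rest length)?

Contracted length L = 22.66 m
γ = 1/√(1 - 0.727²) = 1.4564
L₀ = γL = 1.4564 × 22.66 = 33.00 m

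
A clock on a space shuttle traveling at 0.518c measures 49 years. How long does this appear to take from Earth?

Proper time Δt₀ = 49 years
γ = 1/√(1 - 0.518²) = 1.169
Δt = γΔt₀ = 1.169 × 49 = 57.28 years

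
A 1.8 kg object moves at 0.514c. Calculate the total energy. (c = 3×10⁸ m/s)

γ = 1/√(1 - 0.514²) = 1.166
mc² = 1.8 × (3×10⁸)² = 1.620×10¹⁷ J
E = γmc² = 1.166 × 1.620×10¹⁷ = 1.889×10¹⁷ J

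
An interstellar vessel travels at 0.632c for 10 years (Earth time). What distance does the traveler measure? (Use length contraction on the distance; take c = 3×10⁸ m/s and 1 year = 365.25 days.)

Earth distance: d = v × t = 0.632c × 10 yr = 5.9833×10¹⁶ m
γ = 1.2904
d' = d/γ = 5.9833×10¹⁶/1.2904 = 4.637×10¹⁶ m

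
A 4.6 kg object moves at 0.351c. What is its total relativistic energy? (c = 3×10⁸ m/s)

γ = 1/√(1 - 0.351²) = 1.0679
mc² = 4.6 × (3×10⁸)² = 4.140×10¹⁷ J
E = γmc² = 1.0679 × 4.140×10¹⁷ = 4.421×10¹⁷ J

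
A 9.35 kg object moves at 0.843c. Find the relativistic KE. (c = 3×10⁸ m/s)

γ = 1/√(1 - 0.843²) = 1.85903
γ - 1 = 0.85903
KE = (γ-1)mc² = 0.85903 × 9.35 × (3×10⁸)² = 7.229×10¹⁷ J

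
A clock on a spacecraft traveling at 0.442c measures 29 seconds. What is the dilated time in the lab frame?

Proper time Δt₀ = 29 seconds
γ = 1/√(1 - 0.442²) = 1.1148
Δt = γΔt₀ = 1.1148 × 29 = 32.33 seconds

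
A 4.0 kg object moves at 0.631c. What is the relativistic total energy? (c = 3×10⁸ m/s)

γ = 1/√(1 - 0.631²) = 1.289
mc² = 4.0 × (3×10⁸)² = 3.600×10¹⁷ J
E = γmc² = 1.289 × 3.600×10¹⁷ = 4.640×10¹⁷ J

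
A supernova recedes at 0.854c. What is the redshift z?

β = 0.854
(1+β)/(1-β) = 1.854/0.146 = 12.70
√(12.70) = 3.564
z = 3.564 - 1 = 2.564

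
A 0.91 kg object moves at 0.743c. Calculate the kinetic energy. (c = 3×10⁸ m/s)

γ = 1/√(1 - 0.743²) = 1.4941
γ - 1 = 0.4941
KE = (γ-1)mc² = 0.4941 × 0.91 × (3×10⁸)² = 4.047×10¹⁶ J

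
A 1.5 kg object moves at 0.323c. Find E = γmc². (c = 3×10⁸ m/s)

γ = 1/√(1 - 0.323²) = 1.0566
mc² = 1.5 × (3×10⁸)² = 1.350×10¹⁷ J
E = γmc² = 1.0566 × 1.350×10¹⁷ = 1.426×10¹⁷ J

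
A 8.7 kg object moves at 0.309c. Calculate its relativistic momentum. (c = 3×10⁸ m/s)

γ = 1/√(1 - 0.309²) = 1.0515
v = 0.309 × 3×10⁸ = 9.270×10⁷ m/s
p = γmv = 1.0515 × 8.7 × 9.270×10⁷ = 8.480×10⁸ kg·m/s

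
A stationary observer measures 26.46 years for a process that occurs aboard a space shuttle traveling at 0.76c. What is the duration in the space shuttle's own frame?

Dilated time Δt = 26.46 years
γ = 1/√(1 - 0.76²) = 1.5386
Δt₀ = Δt/γ = 26.46/1.5386 = 17.20 years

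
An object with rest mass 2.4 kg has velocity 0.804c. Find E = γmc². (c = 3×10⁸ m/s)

γ = 1/√(1 - 0.804²) = 1.682
mc² = 2.4 × (3×10⁸)² = 2.160×10¹⁷ J
E = γmc² = 1.682 × 2.160×10¹⁷ = 3.633×10¹⁷ J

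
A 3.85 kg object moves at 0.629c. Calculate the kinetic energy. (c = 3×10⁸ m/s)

γ = 1/√(1 - 0.629²) = 1.28633
γ - 1 = 0.28633
KE = (γ-1)mc² = 0.28633 × 3.85 × (3×10⁸)² = 9.921×10¹⁶ J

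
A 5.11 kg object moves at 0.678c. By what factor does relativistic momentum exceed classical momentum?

p_rel = γmv, p_class = mv
Ratio = γ = 1/√(1 - 0.678²) = 1.360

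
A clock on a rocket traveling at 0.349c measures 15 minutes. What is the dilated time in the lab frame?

Proper time Δt₀ = 15 minutes
γ = 1/√(1 - 0.349²) = 1.067
Δt = γΔt₀ = 1.067 × 15 = 16.01 minutes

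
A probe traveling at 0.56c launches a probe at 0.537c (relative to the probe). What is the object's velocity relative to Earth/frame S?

u = (u' + v)/(1 + u'v/c²)
Numerator: 0.537 + 0.56 = 1.097
Denominator: 1 + 0.30072 = 1.30072
u = 1.097/1.30072 = 0.8434c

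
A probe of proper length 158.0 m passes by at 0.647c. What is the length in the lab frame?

Proper length L₀ = 158.0 m
γ = 1/√(1 - 0.647²) = 1.311
L = L₀/γ = 158.0/1.311 = 120.5 m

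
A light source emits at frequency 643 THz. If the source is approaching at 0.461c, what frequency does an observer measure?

β = v/c = 0.461
(1+β)/(1-β) = 1.461/0.539 = 2.7106
Doppler factor = √(2.7106) = 1.6464
f_obs = 643 × 1.6464 = 1059 THz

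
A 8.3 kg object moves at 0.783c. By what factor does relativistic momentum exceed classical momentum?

p_rel = γmv, p_class = mv
Ratio = γ = 1/√(1 - 0.783²) = 1.608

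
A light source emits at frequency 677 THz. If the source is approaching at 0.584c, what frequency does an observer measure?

β = v/c = 0.584
(1+β)/(1-β) = 1.584/0.416 = 3.808
Doppler factor = √(3.808) = 1.951
f_obs = 677 × 1.951 = 1321 THz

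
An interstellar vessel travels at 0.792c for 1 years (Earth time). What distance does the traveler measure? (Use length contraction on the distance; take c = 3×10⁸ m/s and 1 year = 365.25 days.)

Earth distance: d = v × t = 0.792c × 1 yr = 7.498×10¹⁵ m
γ = 1.638
d' = d/γ = 7.498×10¹⁵/1.638 = 4.578×10¹⁵ m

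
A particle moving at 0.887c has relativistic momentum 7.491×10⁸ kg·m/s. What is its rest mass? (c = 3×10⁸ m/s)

γ = 1/√(1 - 0.887²) = 2.166
v = 0.887 × 3×10⁸ = 2.661×10⁸ m/s
m = p/(γv) = 7.491×10⁸/(2.166 × 2.661×10⁸) = 1.300 kg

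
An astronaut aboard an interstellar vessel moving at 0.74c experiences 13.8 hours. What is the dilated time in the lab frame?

Proper time Δt₀ = 13.8 hours
γ = 1/√(1 - 0.74²) = 1.487
Δt = γΔt₀ = 1.487 × 13.8 = 20.52 hours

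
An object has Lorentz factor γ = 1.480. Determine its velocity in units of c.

From γ = 1/√(1 - v²/c²):
1/γ² = 1/1.480² = 0.4565
v²/c² = 1 - 0.4565 = 0.5435
v/c = √(0.5435) = 0.7372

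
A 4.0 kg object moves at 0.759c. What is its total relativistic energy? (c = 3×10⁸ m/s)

γ = 1/√(1 - 0.759²) = 1.5359
mc² = 4.0 × (3×10⁸)² = 3.600×10¹⁷ J
E = γmc² = 1.5359 × 3.600×10¹⁷ = 5.529×10¹⁷ J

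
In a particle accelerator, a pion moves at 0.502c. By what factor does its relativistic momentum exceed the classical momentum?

p_rel = γmv, p_class = mv
Ratio = γ = 1/√(1 - 0.502²)
= 1/√(0.747996) = 1.156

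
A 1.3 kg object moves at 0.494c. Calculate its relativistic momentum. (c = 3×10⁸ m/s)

γ = 1/√(1 - 0.494²) = 1.150
v = 0.494 × 3×10⁸ = 1.482×10⁸ m/s
p = γmv = 1.150 × 1.3 × 1.482×10⁸ = 2.216×10⁸ kg·m/s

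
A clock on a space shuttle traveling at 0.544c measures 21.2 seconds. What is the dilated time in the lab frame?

Proper time Δt₀ = 21.2 seconds
γ = 1/√(1 - 0.544²) = 1.192
Δt = γΔt₀ = 1.192 × 21.2 = 25.27 seconds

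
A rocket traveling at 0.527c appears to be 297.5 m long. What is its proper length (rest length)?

Contracted length L = 297.5 m
γ = 1/√(1 - 0.527²) = 1.1767
L₀ = γL = 1.1767 × 297.5 = 350.1 m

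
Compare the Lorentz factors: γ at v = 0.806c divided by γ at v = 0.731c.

γ₁ = 1/√(1 - 0.806²) = 1.689
γ₂ = 1/√(1 - 0.731²) = 1.465
γ₁/γ₂ = 1.689/1.465 = 1.153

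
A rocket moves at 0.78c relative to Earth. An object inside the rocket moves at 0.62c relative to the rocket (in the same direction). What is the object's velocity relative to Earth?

u = (u' + v)/(1 + u'v/c²)
Numerator: 0.62 + 0.78 = 1.4
Denominator: 1 + 0.4836 = 1.4836
u = 1.4/1.4836 = 0.9437c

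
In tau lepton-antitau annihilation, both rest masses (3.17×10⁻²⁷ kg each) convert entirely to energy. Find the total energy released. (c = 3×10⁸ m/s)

Both particles have the same rest mass, so total mass = 2m
E = 2m·c² = 2 × 3.17×10⁻²⁷ × (3×10⁸)²
= 2 × 3.17×10⁻²⁷ × 9×10¹⁶
= 5.706×10⁻¹⁰ J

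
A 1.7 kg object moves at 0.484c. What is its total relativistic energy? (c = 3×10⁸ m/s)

γ = 1/√(1 - 0.484²) = 1.1428
mc² = 1.7 × (3×10⁸)² = 1.530×10¹⁷ J
E = γmc² = 1.1428 × 1.530×10¹⁷ = 1.748×10¹⁷ J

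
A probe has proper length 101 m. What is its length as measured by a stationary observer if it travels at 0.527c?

Proper length L₀ = 101 m
γ = 1/√(1 - 0.527²) = 1.17666
L = L₀/γ = 101/1.17666 = 85.84 m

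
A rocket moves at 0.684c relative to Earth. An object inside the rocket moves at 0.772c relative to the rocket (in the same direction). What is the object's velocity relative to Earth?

u = (u' + v)/(1 + u'v/c²)
Numerator: 0.772 + 0.684 = 1.456
Denominator: 1 + 0.528048 = 1.528048
u = 1.456/1.528048 = 0.9528c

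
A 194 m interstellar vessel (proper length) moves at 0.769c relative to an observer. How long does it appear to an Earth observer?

Proper length L₀ = 194 m
γ = 1/√(1 - 0.769²) = 1.564
L = L₀/γ = 194/1.564 = 124.0 m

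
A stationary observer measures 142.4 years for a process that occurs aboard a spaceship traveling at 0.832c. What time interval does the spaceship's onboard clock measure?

Dilated time Δt = 142.4 years
γ = 1/√(1 - 0.832²) = 1.8025
Δt₀ = Δt/γ = 142.4/1.8025 = 79.00 years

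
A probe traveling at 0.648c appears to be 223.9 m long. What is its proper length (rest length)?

Contracted length L = 223.9 m
γ = 1/√(1 - 0.648²) = 1.313
L₀ = γL = 1.313 × 223.9 = 294.0 m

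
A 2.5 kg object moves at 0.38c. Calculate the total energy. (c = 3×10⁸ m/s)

γ = 1/√(1 - 0.38²) = 1.081
mc² = 2.5 × (3×10⁸)² = 2.250×10¹⁷ J
E = γmc² = 1.081 × 2.250×10¹⁷ = 2.432×10¹⁷ J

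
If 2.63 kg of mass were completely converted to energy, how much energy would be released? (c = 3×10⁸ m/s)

Using E = mc²:
c² = (3×10⁸)² = 9×10¹⁶ m²/s²
E = 2.63 × 9×10¹⁶ = 2.367×10¹⁷ J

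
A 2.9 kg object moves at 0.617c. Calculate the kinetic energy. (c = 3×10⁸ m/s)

γ = 1/√(1 - 0.617²) = 1.2707
γ - 1 = 0.2707
KE = (γ-1)mc² = 0.2707 × 2.9 × (3×10⁸)² = 7.065×10¹⁶ J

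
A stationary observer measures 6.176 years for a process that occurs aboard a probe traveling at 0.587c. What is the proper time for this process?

Dilated time Δt = 6.176 years
γ = 1/√(1 - 0.587²) = 1.2352
Δt₀ = Δt/γ = 6.176/1.2352 = 5.000 years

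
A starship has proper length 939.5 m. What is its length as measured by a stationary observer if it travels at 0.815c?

Proper length L₀ = 939.5 m
γ = 1/√(1 - 0.815²) = 1.7257
L = L₀/γ = 939.5/1.7257 = 544.4 m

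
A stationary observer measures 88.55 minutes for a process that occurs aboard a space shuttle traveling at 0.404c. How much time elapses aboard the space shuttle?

Dilated time Δt = 88.55 minutes
γ = 1/√(1 - 0.404²) = 1.0932
Δt₀ = Δt/γ = 88.55/1.0932 = 81.00 minutes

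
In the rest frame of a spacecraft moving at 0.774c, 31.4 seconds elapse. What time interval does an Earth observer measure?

Proper time Δt₀ = 31.4 seconds
γ = 1/√(1 - 0.774²) = 1.5793
Δt = γΔt₀ = 1.5793 × 31.4 = 49.59 seconds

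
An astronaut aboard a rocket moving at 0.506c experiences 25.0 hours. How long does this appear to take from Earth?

Proper time Δt₀ = 25.0 hours
γ = 1/√(1 - 0.506²) = 1.159
Δt = γΔt₀ = 1.159 × 25.0 = 28.98 hours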